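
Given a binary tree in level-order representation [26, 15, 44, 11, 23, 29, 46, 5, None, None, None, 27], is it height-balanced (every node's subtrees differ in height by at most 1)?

Tree (level-order array): [26, 15, 44, 11, 23, 29, 46, 5, None, None, None, 27]
Definition: a tree is height-balanced if, at every node, |h(left) - h(right)| <= 1 (empty subtree has height -1).
Bottom-up per-node check:
  node 5: h_left=-1, h_right=-1, diff=0 [OK], height=0
  node 11: h_left=0, h_right=-1, diff=1 [OK], height=1
  node 23: h_left=-1, h_right=-1, diff=0 [OK], height=0
  node 15: h_left=1, h_right=0, diff=1 [OK], height=2
  node 27: h_left=-1, h_right=-1, diff=0 [OK], height=0
  node 29: h_left=0, h_right=-1, diff=1 [OK], height=1
  node 46: h_left=-1, h_right=-1, diff=0 [OK], height=0
  node 44: h_left=1, h_right=0, diff=1 [OK], height=2
  node 26: h_left=2, h_right=2, diff=0 [OK], height=3
All nodes satisfy the balance condition.
Result: Balanced


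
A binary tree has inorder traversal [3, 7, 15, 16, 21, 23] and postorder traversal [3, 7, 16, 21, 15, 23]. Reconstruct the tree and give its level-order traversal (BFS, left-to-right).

Inorder:   [3, 7, 15, 16, 21, 23]
Postorder: [3, 7, 16, 21, 15, 23]
Algorithm: postorder visits root last, so walk postorder right-to-left;
each value is the root of the current inorder slice — split it at that
value, recurse on the right subtree first, then the left.
Recursive splits:
  root=23; inorder splits into left=[3, 7, 15, 16, 21], right=[]
  root=15; inorder splits into left=[3, 7], right=[16, 21]
  root=21; inorder splits into left=[16], right=[]
  root=16; inorder splits into left=[], right=[]
  root=7; inorder splits into left=[3], right=[]
  root=3; inorder splits into left=[], right=[]
Reconstructed level-order: [23, 15, 7, 21, 3, 16]


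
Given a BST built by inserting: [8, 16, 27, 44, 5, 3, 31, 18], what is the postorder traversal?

Tree insertion order: [8, 16, 27, 44, 5, 3, 31, 18]
Tree (level-order array): [8, 5, 16, 3, None, None, 27, None, None, 18, 44, None, None, 31]
Postorder traversal: [3, 5, 18, 31, 44, 27, 16, 8]


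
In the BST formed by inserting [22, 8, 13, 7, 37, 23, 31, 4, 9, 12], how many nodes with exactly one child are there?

Tree built from: [22, 8, 13, 7, 37, 23, 31, 4, 9, 12]
Tree (level-order array): [22, 8, 37, 7, 13, 23, None, 4, None, 9, None, None, 31, None, None, None, 12]
Rule: These are nodes with exactly 1 non-null child.
Per-node child counts:
  node 22: 2 child(ren)
  node 8: 2 child(ren)
  node 7: 1 child(ren)
  node 4: 0 child(ren)
  node 13: 1 child(ren)
  node 9: 1 child(ren)
  node 12: 0 child(ren)
  node 37: 1 child(ren)
  node 23: 1 child(ren)
  node 31: 0 child(ren)
Matching nodes: [7, 13, 9, 37, 23]
Count of nodes with exactly one child: 5


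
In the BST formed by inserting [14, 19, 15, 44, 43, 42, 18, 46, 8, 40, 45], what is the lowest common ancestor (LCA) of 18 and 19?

Tree insertion order: [14, 19, 15, 44, 43, 42, 18, 46, 8, 40, 45]
Tree (level-order array): [14, 8, 19, None, None, 15, 44, None, 18, 43, 46, None, None, 42, None, 45, None, 40]
In a BST, the LCA of p=18, q=19 is the first node v on the
root-to-leaf path with p <= v <= q (go left if both < v, right if both > v).
Walk from root:
  at 14: both 18 and 19 > 14, go right
  at 19: 18 <= 19 <= 19, this is the LCA
LCA = 19


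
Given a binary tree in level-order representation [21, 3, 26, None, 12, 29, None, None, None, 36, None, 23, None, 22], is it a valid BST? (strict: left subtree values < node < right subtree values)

Level-order array: [21, 3, 26, None, 12, 29, None, None, None, 36, None, 23, None, 22]
Validate using subtree bounds (lo, hi): at each node, require lo < value < hi,
then recurse left with hi=value and right with lo=value.
Preorder trace (stopping at first violation):
  at node 21 with bounds (-inf, +inf): OK
  at node 3 with bounds (-inf, 21): OK
  at node 12 with bounds (3, 21): OK
  at node 26 with bounds (21, +inf): OK
  at node 29 with bounds (21, 26): VIOLATION
Node 29 violates its bound: not (21 < 29 < 26).
Result: Not a valid BST


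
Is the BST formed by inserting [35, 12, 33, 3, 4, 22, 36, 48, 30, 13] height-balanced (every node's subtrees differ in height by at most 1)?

Tree (level-order array): [35, 12, 36, 3, 33, None, 48, None, 4, 22, None, None, None, None, None, 13, 30]
Definition: a tree is height-balanced if, at every node, |h(left) - h(right)| <= 1 (empty subtree has height -1).
Bottom-up per-node check:
  node 4: h_left=-1, h_right=-1, diff=0 [OK], height=0
  node 3: h_left=-1, h_right=0, diff=1 [OK], height=1
  node 13: h_left=-1, h_right=-1, diff=0 [OK], height=0
  node 30: h_left=-1, h_right=-1, diff=0 [OK], height=0
  node 22: h_left=0, h_right=0, diff=0 [OK], height=1
  node 33: h_left=1, h_right=-1, diff=2 [FAIL (|1--1|=2 > 1)], height=2
  node 12: h_left=1, h_right=2, diff=1 [OK], height=3
  node 48: h_left=-1, h_right=-1, diff=0 [OK], height=0
  node 36: h_left=-1, h_right=0, diff=1 [OK], height=1
  node 35: h_left=3, h_right=1, diff=2 [FAIL (|3-1|=2 > 1)], height=4
Node 33 violates the condition: |1 - -1| = 2 > 1.
Result: Not balanced


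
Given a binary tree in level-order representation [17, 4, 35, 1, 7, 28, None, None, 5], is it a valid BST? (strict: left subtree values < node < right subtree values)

Level-order array: [17, 4, 35, 1, 7, 28, None, None, 5]
Validate using subtree bounds (lo, hi): at each node, require lo < value < hi,
then recurse left with hi=value and right with lo=value.
Preorder trace (stopping at first violation):
  at node 17 with bounds (-inf, +inf): OK
  at node 4 with bounds (-inf, 17): OK
  at node 1 with bounds (-inf, 4): OK
  at node 5 with bounds (1, 4): VIOLATION
Node 5 violates its bound: not (1 < 5 < 4).
Result: Not a valid BST


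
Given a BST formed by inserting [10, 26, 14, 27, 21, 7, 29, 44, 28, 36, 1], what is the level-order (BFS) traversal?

Tree insertion order: [10, 26, 14, 27, 21, 7, 29, 44, 28, 36, 1]
Tree (level-order array): [10, 7, 26, 1, None, 14, 27, None, None, None, 21, None, 29, None, None, 28, 44, None, None, 36]
BFS from the root, enqueuing left then right child of each popped node:
  queue [10] -> pop 10, enqueue [7, 26], visited so far: [10]
  queue [7, 26] -> pop 7, enqueue [1], visited so far: [10, 7]
  queue [26, 1] -> pop 26, enqueue [14, 27], visited so far: [10, 7, 26]
  queue [1, 14, 27] -> pop 1, enqueue [none], visited so far: [10, 7, 26, 1]
  queue [14, 27] -> pop 14, enqueue [21], visited so far: [10, 7, 26, 1, 14]
  queue [27, 21] -> pop 27, enqueue [29], visited so far: [10, 7, 26, 1, 14, 27]
  queue [21, 29] -> pop 21, enqueue [none], visited so far: [10, 7, 26, 1, 14, 27, 21]
  queue [29] -> pop 29, enqueue [28, 44], visited so far: [10, 7, 26, 1, 14, 27, 21, 29]
  queue [28, 44] -> pop 28, enqueue [none], visited so far: [10, 7, 26, 1, 14, 27, 21, 29, 28]
  queue [44] -> pop 44, enqueue [36], visited so far: [10, 7, 26, 1, 14, 27, 21, 29, 28, 44]
  queue [36] -> pop 36, enqueue [none], visited so far: [10, 7, 26, 1, 14, 27, 21, 29, 28, 44, 36]
Result: [10, 7, 26, 1, 14, 27, 21, 29, 28, 44, 36]


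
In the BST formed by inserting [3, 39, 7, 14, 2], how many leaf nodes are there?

Tree built from: [3, 39, 7, 14, 2]
Tree (level-order array): [3, 2, 39, None, None, 7, None, None, 14]
Rule: A leaf has 0 children.
Per-node child counts:
  node 3: 2 child(ren)
  node 2: 0 child(ren)
  node 39: 1 child(ren)
  node 7: 1 child(ren)
  node 14: 0 child(ren)
Matching nodes: [2, 14]
Count of leaf nodes: 2


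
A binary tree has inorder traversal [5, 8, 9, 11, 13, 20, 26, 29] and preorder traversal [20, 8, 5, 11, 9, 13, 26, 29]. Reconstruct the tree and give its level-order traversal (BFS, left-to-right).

Inorder:  [5, 8, 9, 11, 13, 20, 26, 29]
Preorder: [20, 8, 5, 11, 9, 13, 26, 29]
Algorithm: preorder visits root first, so consume preorder in order;
for each root, split the current inorder slice at that value into
left-subtree inorder and right-subtree inorder, then recurse.
Recursive splits:
  root=20; inorder splits into left=[5, 8, 9, 11, 13], right=[26, 29]
  root=8; inorder splits into left=[5], right=[9, 11, 13]
  root=5; inorder splits into left=[], right=[]
  root=11; inorder splits into left=[9], right=[13]
  root=9; inorder splits into left=[], right=[]
  root=13; inorder splits into left=[], right=[]
  root=26; inorder splits into left=[], right=[29]
  root=29; inorder splits into left=[], right=[]
Reconstructed level-order: [20, 8, 26, 5, 11, 29, 9, 13]


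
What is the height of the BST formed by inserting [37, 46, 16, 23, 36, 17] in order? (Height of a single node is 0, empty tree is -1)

Insertion order: [37, 46, 16, 23, 36, 17]
Tree (level-order array): [37, 16, 46, None, 23, None, None, 17, 36]
Compute height bottom-up (empty subtree = -1):
  height(17) = 1 + max(-1, -1) = 0
  height(36) = 1 + max(-1, -1) = 0
  height(23) = 1 + max(0, 0) = 1
  height(16) = 1 + max(-1, 1) = 2
  height(46) = 1 + max(-1, -1) = 0
  height(37) = 1 + max(2, 0) = 3
Height = 3


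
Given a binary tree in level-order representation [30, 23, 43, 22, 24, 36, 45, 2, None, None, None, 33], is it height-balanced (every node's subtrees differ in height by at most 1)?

Tree (level-order array): [30, 23, 43, 22, 24, 36, 45, 2, None, None, None, 33]
Definition: a tree is height-balanced if, at every node, |h(left) - h(right)| <= 1 (empty subtree has height -1).
Bottom-up per-node check:
  node 2: h_left=-1, h_right=-1, diff=0 [OK], height=0
  node 22: h_left=0, h_right=-1, diff=1 [OK], height=1
  node 24: h_left=-1, h_right=-1, diff=0 [OK], height=0
  node 23: h_left=1, h_right=0, diff=1 [OK], height=2
  node 33: h_left=-1, h_right=-1, diff=0 [OK], height=0
  node 36: h_left=0, h_right=-1, diff=1 [OK], height=1
  node 45: h_left=-1, h_right=-1, diff=0 [OK], height=0
  node 43: h_left=1, h_right=0, diff=1 [OK], height=2
  node 30: h_left=2, h_right=2, diff=0 [OK], height=3
All nodes satisfy the balance condition.
Result: Balanced


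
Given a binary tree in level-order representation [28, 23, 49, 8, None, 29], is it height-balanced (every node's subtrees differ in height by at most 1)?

Tree (level-order array): [28, 23, 49, 8, None, 29]
Definition: a tree is height-balanced if, at every node, |h(left) - h(right)| <= 1 (empty subtree has height -1).
Bottom-up per-node check:
  node 8: h_left=-1, h_right=-1, diff=0 [OK], height=0
  node 23: h_left=0, h_right=-1, diff=1 [OK], height=1
  node 29: h_left=-1, h_right=-1, diff=0 [OK], height=0
  node 49: h_left=0, h_right=-1, diff=1 [OK], height=1
  node 28: h_left=1, h_right=1, diff=0 [OK], height=2
All nodes satisfy the balance condition.
Result: Balanced


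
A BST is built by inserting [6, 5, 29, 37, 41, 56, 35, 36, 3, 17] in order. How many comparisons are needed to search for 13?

Search path for 13: 6 -> 29 -> 17
Found: False
Comparisons: 3


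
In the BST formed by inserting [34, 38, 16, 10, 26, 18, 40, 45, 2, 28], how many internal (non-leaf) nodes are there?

Tree built from: [34, 38, 16, 10, 26, 18, 40, 45, 2, 28]
Tree (level-order array): [34, 16, 38, 10, 26, None, 40, 2, None, 18, 28, None, 45]
Rule: An internal node has at least one child.
Per-node child counts:
  node 34: 2 child(ren)
  node 16: 2 child(ren)
  node 10: 1 child(ren)
  node 2: 0 child(ren)
  node 26: 2 child(ren)
  node 18: 0 child(ren)
  node 28: 0 child(ren)
  node 38: 1 child(ren)
  node 40: 1 child(ren)
  node 45: 0 child(ren)
Matching nodes: [34, 16, 10, 26, 38, 40]
Count of internal (non-leaf) nodes: 6


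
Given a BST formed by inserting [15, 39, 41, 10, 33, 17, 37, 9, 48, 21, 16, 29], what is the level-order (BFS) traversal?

Tree insertion order: [15, 39, 41, 10, 33, 17, 37, 9, 48, 21, 16, 29]
Tree (level-order array): [15, 10, 39, 9, None, 33, 41, None, None, 17, 37, None, 48, 16, 21, None, None, None, None, None, None, None, 29]
BFS from the root, enqueuing left then right child of each popped node:
  queue [15] -> pop 15, enqueue [10, 39], visited so far: [15]
  queue [10, 39] -> pop 10, enqueue [9], visited so far: [15, 10]
  queue [39, 9] -> pop 39, enqueue [33, 41], visited so far: [15, 10, 39]
  queue [9, 33, 41] -> pop 9, enqueue [none], visited so far: [15, 10, 39, 9]
  queue [33, 41] -> pop 33, enqueue [17, 37], visited so far: [15, 10, 39, 9, 33]
  queue [41, 17, 37] -> pop 41, enqueue [48], visited so far: [15, 10, 39, 9, 33, 41]
  queue [17, 37, 48] -> pop 17, enqueue [16, 21], visited so far: [15, 10, 39, 9, 33, 41, 17]
  queue [37, 48, 16, 21] -> pop 37, enqueue [none], visited so far: [15, 10, 39, 9, 33, 41, 17, 37]
  queue [48, 16, 21] -> pop 48, enqueue [none], visited so far: [15, 10, 39, 9, 33, 41, 17, 37, 48]
  queue [16, 21] -> pop 16, enqueue [none], visited so far: [15, 10, 39, 9, 33, 41, 17, 37, 48, 16]
  queue [21] -> pop 21, enqueue [29], visited so far: [15, 10, 39, 9, 33, 41, 17, 37, 48, 16, 21]
  queue [29] -> pop 29, enqueue [none], visited so far: [15, 10, 39, 9, 33, 41, 17, 37, 48, 16, 21, 29]
Result: [15, 10, 39, 9, 33, 41, 17, 37, 48, 16, 21, 29]


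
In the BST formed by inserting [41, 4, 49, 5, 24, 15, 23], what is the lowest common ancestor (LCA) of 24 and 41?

Tree insertion order: [41, 4, 49, 5, 24, 15, 23]
Tree (level-order array): [41, 4, 49, None, 5, None, None, None, 24, 15, None, None, 23]
In a BST, the LCA of p=24, q=41 is the first node v on the
root-to-leaf path with p <= v <= q (go left if both < v, right if both > v).
Walk from root:
  at 41: 24 <= 41 <= 41, this is the LCA
LCA = 41


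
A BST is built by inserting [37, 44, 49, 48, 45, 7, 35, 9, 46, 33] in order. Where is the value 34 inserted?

Starting tree (level order): [37, 7, 44, None, 35, None, 49, 9, None, 48, None, None, 33, 45, None, None, None, None, 46]
Insertion path: 37 -> 7 -> 35 -> 9 -> 33
Result: insert 34 as right child of 33
Final tree (level order): [37, 7, 44, None, 35, None, 49, 9, None, 48, None, None, 33, 45, None, None, 34, None, 46]


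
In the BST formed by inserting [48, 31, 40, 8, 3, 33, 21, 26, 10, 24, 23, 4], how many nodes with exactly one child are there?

Tree built from: [48, 31, 40, 8, 3, 33, 21, 26, 10, 24, 23, 4]
Tree (level-order array): [48, 31, None, 8, 40, 3, 21, 33, None, None, 4, 10, 26, None, None, None, None, None, None, 24, None, 23]
Rule: These are nodes with exactly 1 non-null child.
Per-node child counts:
  node 48: 1 child(ren)
  node 31: 2 child(ren)
  node 8: 2 child(ren)
  node 3: 1 child(ren)
  node 4: 0 child(ren)
  node 21: 2 child(ren)
  node 10: 0 child(ren)
  node 26: 1 child(ren)
  node 24: 1 child(ren)
  node 23: 0 child(ren)
  node 40: 1 child(ren)
  node 33: 0 child(ren)
Matching nodes: [48, 3, 26, 24, 40]
Count of nodes with exactly one child: 5


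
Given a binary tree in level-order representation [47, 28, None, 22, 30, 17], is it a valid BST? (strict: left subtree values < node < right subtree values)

Level-order array: [47, 28, None, 22, 30, 17]
Validate using subtree bounds (lo, hi): at each node, require lo < value < hi,
then recurse left with hi=value and right with lo=value.
Preorder trace (stopping at first violation):
  at node 47 with bounds (-inf, +inf): OK
  at node 28 with bounds (-inf, 47): OK
  at node 22 with bounds (-inf, 28): OK
  at node 17 with bounds (-inf, 22): OK
  at node 30 with bounds (28, 47): OK
No violation found at any node.
Result: Valid BST


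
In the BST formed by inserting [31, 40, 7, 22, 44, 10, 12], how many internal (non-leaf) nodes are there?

Tree built from: [31, 40, 7, 22, 44, 10, 12]
Tree (level-order array): [31, 7, 40, None, 22, None, 44, 10, None, None, None, None, 12]
Rule: An internal node has at least one child.
Per-node child counts:
  node 31: 2 child(ren)
  node 7: 1 child(ren)
  node 22: 1 child(ren)
  node 10: 1 child(ren)
  node 12: 0 child(ren)
  node 40: 1 child(ren)
  node 44: 0 child(ren)
Matching nodes: [31, 7, 22, 10, 40]
Count of internal (non-leaf) nodes: 5


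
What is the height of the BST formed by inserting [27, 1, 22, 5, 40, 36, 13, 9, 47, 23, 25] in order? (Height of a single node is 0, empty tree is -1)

Insertion order: [27, 1, 22, 5, 40, 36, 13, 9, 47, 23, 25]
Tree (level-order array): [27, 1, 40, None, 22, 36, 47, 5, 23, None, None, None, None, None, 13, None, 25, 9]
Compute height bottom-up (empty subtree = -1):
  height(9) = 1 + max(-1, -1) = 0
  height(13) = 1 + max(0, -1) = 1
  height(5) = 1 + max(-1, 1) = 2
  height(25) = 1 + max(-1, -1) = 0
  height(23) = 1 + max(-1, 0) = 1
  height(22) = 1 + max(2, 1) = 3
  height(1) = 1 + max(-1, 3) = 4
  height(36) = 1 + max(-1, -1) = 0
  height(47) = 1 + max(-1, -1) = 0
  height(40) = 1 + max(0, 0) = 1
  height(27) = 1 + max(4, 1) = 5
Height = 5


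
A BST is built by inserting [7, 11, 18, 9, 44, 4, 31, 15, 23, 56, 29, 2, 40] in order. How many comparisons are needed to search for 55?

Search path for 55: 7 -> 11 -> 18 -> 44 -> 56
Found: False
Comparisons: 5


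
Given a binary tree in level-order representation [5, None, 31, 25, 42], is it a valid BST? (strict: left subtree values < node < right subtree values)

Level-order array: [5, None, 31, 25, 42]
Validate using subtree bounds (lo, hi): at each node, require lo < value < hi,
then recurse left with hi=value and right with lo=value.
Preorder trace (stopping at first violation):
  at node 5 with bounds (-inf, +inf): OK
  at node 31 with bounds (5, +inf): OK
  at node 25 with bounds (5, 31): OK
  at node 42 with bounds (31, +inf): OK
No violation found at any node.
Result: Valid BST


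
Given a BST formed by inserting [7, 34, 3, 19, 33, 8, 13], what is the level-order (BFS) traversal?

Tree insertion order: [7, 34, 3, 19, 33, 8, 13]
Tree (level-order array): [7, 3, 34, None, None, 19, None, 8, 33, None, 13]
BFS from the root, enqueuing left then right child of each popped node:
  queue [7] -> pop 7, enqueue [3, 34], visited so far: [7]
  queue [3, 34] -> pop 3, enqueue [none], visited so far: [7, 3]
  queue [34] -> pop 34, enqueue [19], visited so far: [7, 3, 34]
  queue [19] -> pop 19, enqueue [8, 33], visited so far: [7, 3, 34, 19]
  queue [8, 33] -> pop 8, enqueue [13], visited so far: [7, 3, 34, 19, 8]
  queue [33, 13] -> pop 33, enqueue [none], visited so far: [7, 3, 34, 19, 8, 33]
  queue [13] -> pop 13, enqueue [none], visited so far: [7, 3, 34, 19, 8, 33, 13]
Result: [7, 3, 34, 19, 8, 33, 13]


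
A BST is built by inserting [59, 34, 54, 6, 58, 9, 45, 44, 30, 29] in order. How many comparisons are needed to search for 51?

Search path for 51: 59 -> 34 -> 54 -> 45
Found: False
Comparisons: 4


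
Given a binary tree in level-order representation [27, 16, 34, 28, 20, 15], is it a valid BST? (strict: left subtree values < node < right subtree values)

Level-order array: [27, 16, 34, 28, 20, 15]
Validate using subtree bounds (lo, hi): at each node, require lo < value < hi,
then recurse left with hi=value and right with lo=value.
Preorder trace (stopping at first violation):
  at node 27 with bounds (-inf, +inf): OK
  at node 16 with bounds (-inf, 27): OK
  at node 28 with bounds (-inf, 16): VIOLATION
Node 28 violates its bound: not (-inf < 28 < 16).
Result: Not a valid BST


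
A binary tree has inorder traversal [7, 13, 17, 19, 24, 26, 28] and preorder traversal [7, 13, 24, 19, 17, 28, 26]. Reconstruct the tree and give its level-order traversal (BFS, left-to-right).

Inorder:  [7, 13, 17, 19, 24, 26, 28]
Preorder: [7, 13, 24, 19, 17, 28, 26]
Algorithm: preorder visits root first, so consume preorder in order;
for each root, split the current inorder slice at that value into
left-subtree inorder and right-subtree inorder, then recurse.
Recursive splits:
  root=7; inorder splits into left=[], right=[13, 17, 19, 24, 26, 28]
  root=13; inorder splits into left=[], right=[17, 19, 24, 26, 28]
  root=24; inorder splits into left=[17, 19], right=[26, 28]
  root=19; inorder splits into left=[17], right=[]
  root=17; inorder splits into left=[], right=[]
  root=28; inorder splits into left=[26], right=[]
  root=26; inorder splits into left=[], right=[]
Reconstructed level-order: [7, 13, 24, 19, 28, 17, 26]


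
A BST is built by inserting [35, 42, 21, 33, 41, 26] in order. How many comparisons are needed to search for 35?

Search path for 35: 35
Found: True
Comparisons: 1


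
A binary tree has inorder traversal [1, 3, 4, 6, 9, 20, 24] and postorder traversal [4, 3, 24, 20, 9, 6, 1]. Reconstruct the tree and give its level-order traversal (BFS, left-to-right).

Inorder:   [1, 3, 4, 6, 9, 20, 24]
Postorder: [4, 3, 24, 20, 9, 6, 1]
Algorithm: postorder visits root last, so walk postorder right-to-left;
each value is the root of the current inorder slice — split it at that
value, recurse on the right subtree first, then the left.
Recursive splits:
  root=1; inorder splits into left=[], right=[3, 4, 6, 9, 20, 24]
  root=6; inorder splits into left=[3, 4], right=[9, 20, 24]
  root=9; inorder splits into left=[], right=[20, 24]
  root=20; inorder splits into left=[], right=[24]
  root=24; inorder splits into left=[], right=[]
  root=3; inorder splits into left=[], right=[4]
  root=4; inorder splits into left=[], right=[]
Reconstructed level-order: [1, 6, 3, 9, 4, 20, 24]


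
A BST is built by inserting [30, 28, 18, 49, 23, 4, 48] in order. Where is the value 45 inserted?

Starting tree (level order): [30, 28, 49, 18, None, 48, None, 4, 23]
Insertion path: 30 -> 49 -> 48
Result: insert 45 as left child of 48
Final tree (level order): [30, 28, 49, 18, None, 48, None, 4, 23, 45]


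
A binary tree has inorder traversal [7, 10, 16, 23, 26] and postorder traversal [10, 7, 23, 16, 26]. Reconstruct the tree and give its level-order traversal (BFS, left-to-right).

Inorder:   [7, 10, 16, 23, 26]
Postorder: [10, 7, 23, 16, 26]
Algorithm: postorder visits root last, so walk postorder right-to-left;
each value is the root of the current inorder slice — split it at that
value, recurse on the right subtree first, then the left.
Recursive splits:
  root=26; inorder splits into left=[7, 10, 16, 23], right=[]
  root=16; inorder splits into left=[7, 10], right=[23]
  root=23; inorder splits into left=[], right=[]
  root=7; inorder splits into left=[], right=[10]
  root=10; inorder splits into left=[], right=[]
Reconstructed level-order: [26, 16, 7, 23, 10]


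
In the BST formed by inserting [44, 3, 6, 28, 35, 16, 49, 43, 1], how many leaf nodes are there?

Tree built from: [44, 3, 6, 28, 35, 16, 49, 43, 1]
Tree (level-order array): [44, 3, 49, 1, 6, None, None, None, None, None, 28, 16, 35, None, None, None, 43]
Rule: A leaf has 0 children.
Per-node child counts:
  node 44: 2 child(ren)
  node 3: 2 child(ren)
  node 1: 0 child(ren)
  node 6: 1 child(ren)
  node 28: 2 child(ren)
  node 16: 0 child(ren)
  node 35: 1 child(ren)
  node 43: 0 child(ren)
  node 49: 0 child(ren)
Matching nodes: [1, 16, 43, 49]
Count of leaf nodes: 4


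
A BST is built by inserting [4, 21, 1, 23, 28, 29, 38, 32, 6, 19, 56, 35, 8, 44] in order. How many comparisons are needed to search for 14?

Search path for 14: 4 -> 21 -> 6 -> 19 -> 8
Found: False
Comparisons: 5


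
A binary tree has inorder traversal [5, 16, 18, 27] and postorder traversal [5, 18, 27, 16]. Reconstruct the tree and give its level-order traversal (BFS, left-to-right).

Inorder:   [5, 16, 18, 27]
Postorder: [5, 18, 27, 16]
Algorithm: postorder visits root last, so walk postorder right-to-left;
each value is the root of the current inorder slice — split it at that
value, recurse on the right subtree first, then the left.
Recursive splits:
  root=16; inorder splits into left=[5], right=[18, 27]
  root=27; inorder splits into left=[18], right=[]
  root=18; inorder splits into left=[], right=[]
  root=5; inorder splits into left=[], right=[]
Reconstructed level-order: [16, 5, 27, 18]


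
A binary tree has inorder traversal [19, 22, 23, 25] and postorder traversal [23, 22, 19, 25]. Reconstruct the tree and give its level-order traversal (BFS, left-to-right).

Inorder:   [19, 22, 23, 25]
Postorder: [23, 22, 19, 25]
Algorithm: postorder visits root last, so walk postorder right-to-left;
each value is the root of the current inorder slice — split it at that
value, recurse on the right subtree first, then the left.
Recursive splits:
  root=25; inorder splits into left=[19, 22, 23], right=[]
  root=19; inorder splits into left=[], right=[22, 23]
  root=22; inorder splits into left=[], right=[23]
  root=23; inorder splits into left=[], right=[]
Reconstructed level-order: [25, 19, 22, 23]


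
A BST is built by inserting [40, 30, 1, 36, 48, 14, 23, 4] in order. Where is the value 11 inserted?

Starting tree (level order): [40, 30, 48, 1, 36, None, None, None, 14, None, None, 4, 23]
Insertion path: 40 -> 30 -> 1 -> 14 -> 4
Result: insert 11 as right child of 4
Final tree (level order): [40, 30, 48, 1, 36, None, None, None, 14, None, None, 4, 23, None, 11]


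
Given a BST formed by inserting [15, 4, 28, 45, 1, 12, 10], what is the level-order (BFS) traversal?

Tree insertion order: [15, 4, 28, 45, 1, 12, 10]
Tree (level-order array): [15, 4, 28, 1, 12, None, 45, None, None, 10]
BFS from the root, enqueuing left then right child of each popped node:
  queue [15] -> pop 15, enqueue [4, 28], visited so far: [15]
  queue [4, 28] -> pop 4, enqueue [1, 12], visited so far: [15, 4]
  queue [28, 1, 12] -> pop 28, enqueue [45], visited so far: [15, 4, 28]
  queue [1, 12, 45] -> pop 1, enqueue [none], visited so far: [15, 4, 28, 1]
  queue [12, 45] -> pop 12, enqueue [10], visited so far: [15, 4, 28, 1, 12]
  queue [45, 10] -> pop 45, enqueue [none], visited so far: [15, 4, 28, 1, 12, 45]
  queue [10] -> pop 10, enqueue [none], visited so far: [15, 4, 28, 1, 12, 45, 10]
Result: [15, 4, 28, 1, 12, 45, 10]


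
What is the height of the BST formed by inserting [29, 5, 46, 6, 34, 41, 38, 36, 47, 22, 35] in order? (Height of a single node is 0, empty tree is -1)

Insertion order: [29, 5, 46, 6, 34, 41, 38, 36, 47, 22, 35]
Tree (level-order array): [29, 5, 46, None, 6, 34, 47, None, 22, None, 41, None, None, None, None, 38, None, 36, None, 35]
Compute height bottom-up (empty subtree = -1):
  height(22) = 1 + max(-1, -1) = 0
  height(6) = 1 + max(-1, 0) = 1
  height(5) = 1 + max(-1, 1) = 2
  height(35) = 1 + max(-1, -1) = 0
  height(36) = 1 + max(0, -1) = 1
  height(38) = 1 + max(1, -1) = 2
  height(41) = 1 + max(2, -1) = 3
  height(34) = 1 + max(-1, 3) = 4
  height(47) = 1 + max(-1, -1) = 0
  height(46) = 1 + max(4, 0) = 5
  height(29) = 1 + max(2, 5) = 6
Height = 6


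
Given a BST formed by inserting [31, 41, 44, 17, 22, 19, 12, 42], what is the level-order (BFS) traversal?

Tree insertion order: [31, 41, 44, 17, 22, 19, 12, 42]
Tree (level-order array): [31, 17, 41, 12, 22, None, 44, None, None, 19, None, 42]
BFS from the root, enqueuing left then right child of each popped node:
  queue [31] -> pop 31, enqueue [17, 41], visited so far: [31]
  queue [17, 41] -> pop 17, enqueue [12, 22], visited so far: [31, 17]
  queue [41, 12, 22] -> pop 41, enqueue [44], visited so far: [31, 17, 41]
  queue [12, 22, 44] -> pop 12, enqueue [none], visited so far: [31, 17, 41, 12]
  queue [22, 44] -> pop 22, enqueue [19], visited so far: [31, 17, 41, 12, 22]
  queue [44, 19] -> pop 44, enqueue [42], visited so far: [31, 17, 41, 12, 22, 44]
  queue [19, 42] -> pop 19, enqueue [none], visited so far: [31, 17, 41, 12, 22, 44, 19]
  queue [42] -> pop 42, enqueue [none], visited so far: [31, 17, 41, 12, 22, 44, 19, 42]
Result: [31, 17, 41, 12, 22, 44, 19, 42]


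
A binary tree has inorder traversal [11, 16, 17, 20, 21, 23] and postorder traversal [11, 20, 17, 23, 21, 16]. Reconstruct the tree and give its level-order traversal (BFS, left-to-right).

Inorder:   [11, 16, 17, 20, 21, 23]
Postorder: [11, 20, 17, 23, 21, 16]
Algorithm: postorder visits root last, so walk postorder right-to-left;
each value is the root of the current inorder slice — split it at that
value, recurse on the right subtree first, then the left.
Recursive splits:
  root=16; inorder splits into left=[11], right=[17, 20, 21, 23]
  root=21; inorder splits into left=[17, 20], right=[23]
  root=23; inorder splits into left=[], right=[]
  root=17; inorder splits into left=[], right=[20]
  root=20; inorder splits into left=[], right=[]
  root=11; inorder splits into left=[], right=[]
Reconstructed level-order: [16, 11, 21, 17, 23, 20]


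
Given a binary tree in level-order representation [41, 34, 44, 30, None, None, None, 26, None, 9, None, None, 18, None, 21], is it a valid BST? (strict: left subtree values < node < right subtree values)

Level-order array: [41, 34, 44, 30, None, None, None, 26, None, 9, None, None, 18, None, 21]
Validate using subtree bounds (lo, hi): at each node, require lo < value < hi,
then recurse left with hi=value and right with lo=value.
Preorder trace (stopping at first violation):
  at node 41 with bounds (-inf, +inf): OK
  at node 34 with bounds (-inf, 41): OK
  at node 30 with bounds (-inf, 34): OK
  at node 26 with bounds (-inf, 30): OK
  at node 9 with bounds (-inf, 26): OK
  at node 18 with bounds (9, 26): OK
  at node 21 with bounds (18, 26): OK
  at node 44 with bounds (41, +inf): OK
No violation found at any node.
Result: Valid BST


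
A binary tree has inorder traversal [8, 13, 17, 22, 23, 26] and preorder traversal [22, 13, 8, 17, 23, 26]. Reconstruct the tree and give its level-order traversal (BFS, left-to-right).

Inorder:  [8, 13, 17, 22, 23, 26]
Preorder: [22, 13, 8, 17, 23, 26]
Algorithm: preorder visits root first, so consume preorder in order;
for each root, split the current inorder slice at that value into
left-subtree inorder and right-subtree inorder, then recurse.
Recursive splits:
  root=22; inorder splits into left=[8, 13, 17], right=[23, 26]
  root=13; inorder splits into left=[8], right=[17]
  root=8; inorder splits into left=[], right=[]
  root=17; inorder splits into left=[], right=[]
  root=23; inorder splits into left=[], right=[26]
  root=26; inorder splits into left=[], right=[]
Reconstructed level-order: [22, 13, 23, 8, 17, 26]


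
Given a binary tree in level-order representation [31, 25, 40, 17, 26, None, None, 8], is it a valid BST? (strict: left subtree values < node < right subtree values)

Level-order array: [31, 25, 40, 17, 26, None, None, 8]
Validate using subtree bounds (lo, hi): at each node, require lo < value < hi,
then recurse left with hi=value and right with lo=value.
Preorder trace (stopping at first violation):
  at node 31 with bounds (-inf, +inf): OK
  at node 25 with bounds (-inf, 31): OK
  at node 17 with bounds (-inf, 25): OK
  at node 8 with bounds (-inf, 17): OK
  at node 26 with bounds (25, 31): OK
  at node 40 with bounds (31, +inf): OK
No violation found at any node.
Result: Valid BST


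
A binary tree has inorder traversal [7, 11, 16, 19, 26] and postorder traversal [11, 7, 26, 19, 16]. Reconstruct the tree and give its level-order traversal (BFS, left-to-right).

Inorder:   [7, 11, 16, 19, 26]
Postorder: [11, 7, 26, 19, 16]
Algorithm: postorder visits root last, so walk postorder right-to-left;
each value is the root of the current inorder slice — split it at that
value, recurse on the right subtree first, then the left.
Recursive splits:
  root=16; inorder splits into left=[7, 11], right=[19, 26]
  root=19; inorder splits into left=[], right=[26]
  root=26; inorder splits into left=[], right=[]
  root=7; inorder splits into left=[], right=[11]
  root=11; inorder splits into left=[], right=[]
Reconstructed level-order: [16, 7, 19, 11, 26]


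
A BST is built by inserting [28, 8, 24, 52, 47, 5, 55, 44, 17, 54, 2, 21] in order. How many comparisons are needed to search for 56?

Search path for 56: 28 -> 52 -> 55
Found: False
Comparisons: 3


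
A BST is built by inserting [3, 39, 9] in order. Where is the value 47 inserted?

Starting tree (level order): [3, None, 39, 9]
Insertion path: 3 -> 39
Result: insert 47 as right child of 39
Final tree (level order): [3, None, 39, 9, 47]


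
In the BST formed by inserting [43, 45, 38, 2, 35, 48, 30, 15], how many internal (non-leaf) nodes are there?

Tree built from: [43, 45, 38, 2, 35, 48, 30, 15]
Tree (level-order array): [43, 38, 45, 2, None, None, 48, None, 35, None, None, 30, None, 15]
Rule: An internal node has at least one child.
Per-node child counts:
  node 43: 2 child(ren)
  node 38: 1 child(ren)
  node 2: 1 child(ren)
  node 35: 1 child(ren)
  node 30: 1 child(ren)
  node 15: 0 child(ren)
  node 45: 1 child(ren)
  node 48: 0 child(ren)
Matching nodes: [43, 38, 2, 35, 30, 45]
Count of internal (non-leaf) nodes: 6


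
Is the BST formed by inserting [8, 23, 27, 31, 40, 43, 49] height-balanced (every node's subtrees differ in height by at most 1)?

Tree (level-order array): [8, None, 23, None, 27, None, 31, None, 40, None, 43, None, 49]
Definition: a tree is height-balanced if, at every node, |h(left) - h(right)| <= 1 (empty subtree has height -1).
Bottom-up per-node check:
  node 49: h_left=-1, h_right=-1, diff=0 [OK], height=0
  node 43: h_left=-1, h_right=0, diff=1 [OK], height=1
  node 40: h_left=-1, h_right=1, diff=2 [FAIL (|-1-1|=2 > 1)], height=2
  node 31: h_left=-1, h_right=2, diff=3 [FAIL (|-1-2|=3 > 1)], height=3
  node 27: h_left=-1, h_right=3, diff=4 [FAIL (|-1-3|=4 > 1)], height=4
  node 23: h_left=-1, h_right=4, diff=5 [FAIL (|-1-4|=5 > 1)], height=5
  node 8: h_left=-1, h_right=5, diff=6 [FAIL (|-1-5|=6 > 1)], height=6
Node 40 violates the condition: |-1 - 1| = 2 > 1.
Result: Not balanced


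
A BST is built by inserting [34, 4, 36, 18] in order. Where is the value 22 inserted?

Starting tree (level order): [34, 4, 36, None, 18]
Insertion path: 34 -> 4 -> 18
Result: insert 22 as right child of 18
Final tree (level order): [34, 4, 36, None, 18, None, None, None, 22]


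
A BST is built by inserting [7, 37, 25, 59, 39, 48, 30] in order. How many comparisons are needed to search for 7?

Search path for 7: 7
Found: True
Comparisons: 1


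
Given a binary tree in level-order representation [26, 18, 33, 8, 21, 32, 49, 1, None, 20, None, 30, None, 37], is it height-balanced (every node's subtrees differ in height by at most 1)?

Tree (level-order array): [26, 18, 33, 8, 21, 32, 49, 1, None, 20, None, 30, None, 37]
Definition: a tree is height-balanced if, at every node, |h(left) - h(right)| <= 1 (empty subtree has height -1).
Bottom-up per-node check:
  node 1: h_left=-1, h_right=-1, diff=0 [OK], height=0
  node 8: h_left=0, h_right=-1, diff=1 [OK], height=1
  node 20: h_left=-1, h_right=-1, diff=0 [OK], height=0
  node 21: h_left=0, h_right=-1, diff=1 [OK], height=1
  node 18: h_left=1, h_right=1, diff=0 [OK], height=2
  node 30: h_left=-1, h_right=-1, diff=0 [OK], height=0
  node 32: h_left=0, h_right=-1, diff=1 [OK], height=1
  node 37: h_left=-1, h_right=-1, diff=0 [OK], height=0
  node 49: h_left=0, h_right=-1, diff=1 [OK], height=1
  node 33: h_left=1, h_right=1, diff=0 [OK], height=2
  node 26: h_left=2, h_right=2, diff=0 [OK], height=3
All nodes satisfy the balance condition.
Result: Balanced


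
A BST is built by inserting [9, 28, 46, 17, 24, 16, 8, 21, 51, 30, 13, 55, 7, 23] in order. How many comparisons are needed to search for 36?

Search path for 36: 9 -> 28 -> 46 -> 30
Found: False
Comparisons: 4


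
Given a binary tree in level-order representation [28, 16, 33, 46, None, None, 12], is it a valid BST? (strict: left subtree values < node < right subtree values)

Level-order array: [28, 16, 33, 46, None, None, 12]
Validate using subtree bounds (lo, hi): at each node, require lo < value < hi,
then recurse left with hi=value and right with lo=value.
Preorder trace (stopping at first violation):
  at node 28 with bounds (-inf, +inf): OK
  at node 16 with bounds (-inf, 28): OK
  at node 46 with bounds (-inf, 16): VIOLATION
Node 46 violates its bound: not (-inf < 46 < 16).
Result: Not a valid BST


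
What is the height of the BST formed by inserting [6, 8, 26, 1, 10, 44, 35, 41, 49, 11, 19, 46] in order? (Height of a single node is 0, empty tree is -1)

Insertion order: [6, 8, 26, 1, 10, 44, 35, 41, 49, 11, 19, 46]
Tree (level-order array): [6, 1, 8, None, None, None, 26, 10, 44, None, 11, 35, 49, None, 19, None, 41, 46]
Compute height bottom-up (empty subtree = -1):
  height(1) = 1 + max(-1, -1) = 0
  height(19) = 1 + max(-1, -1) = 0
  height(11) = 1 + max(-1, 0) = 1
  height(10) = 1 + max(-1, 1) = 2
  height(41) = 1 + max(-1, -1) = 0
  height(35) = 1 + max(-1, 0) = 1
  height(46) = 1 + max(-1, -1) = 0
  height(49) = 1 + max(0, -1) = 1
  height(44) = 1 + max(1, 1) = 2
  height(26) = 1 + max(2, 2) = 3
  height(8) = 1 + max(-1, 3) = 4
  height(6) = 1 + max(0, 4) = 5
Height = 5


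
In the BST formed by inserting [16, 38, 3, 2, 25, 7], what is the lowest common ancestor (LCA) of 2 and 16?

Tree insertion order: [16, 38, 3, 2, 25, 7]
Tree (level-order array): [16, 3, 38, 2, 7, 25]
In a BST, the LCA of p=2, q=16 is the first node v on the
root-to-leaf path with p <= v <= q (go left if both < v, right if both > v).
Walk from root:
  at 16: 2 <= 16 <= 16, this is the LCA
LCA = 16


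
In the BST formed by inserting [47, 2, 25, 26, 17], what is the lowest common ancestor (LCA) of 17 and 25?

Tree insertion order: [47, 2, 25, 26, 17]
Tree (level-order array): [47, 2, None, None, 25, 17, 26]
In a BST, the LCA of p=17, q=25 is the first node v on the
root-to-leaf path with p <= v <= q (go left if both < v, right if both > v).
Walk from root:
  at 47: both 17 and 25 < 47, go left
  at 2: both 17 and 25 > 2, go right
  at 25: 17 <= 25 <= 25, this is the LCA
LCA = 25


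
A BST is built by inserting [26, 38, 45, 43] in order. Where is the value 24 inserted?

Starting tree (level order): [26, None, 38, None, 45, 43]
Insertion path: 26
Result: insert 24 as left child of 26
Final tree (level order): [26, 24, 38, None, None, None, 45, 43]


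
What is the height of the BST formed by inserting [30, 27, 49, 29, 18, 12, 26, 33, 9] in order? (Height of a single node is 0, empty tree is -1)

Insertion order: [30, 27, 49, 29, 18, 12, 26, 33, 9]
Tree (level-order array): [30, 27, 49, 18, 29, 33, None, 12, 26, None, None, None, None, 9]
Compute height bottom-up (empty subtree = -1):
  height(9) = 1 + max(-1, -1) = 0
  height(12) = 1 + max(0, -1) = 1
  height(26) = 1 + max(-1, -1) = 0
  height(18) = 1 + max(1, 0) = 2
  height(29) = 1 + max(-1, -1) = 0
  height(27) = 1 + max(2, 0) = 3
  height(33) = 1 + max(-1, -1) = 0
  height(49) = 1 + max(0, -1) = 1
  height(30) = 1 + max(3, 1) = 4
Height = 4


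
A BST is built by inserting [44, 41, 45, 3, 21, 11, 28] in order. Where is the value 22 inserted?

Starting tree (level order): [44, 41, 45, 3, None, None, None, None, 21, 11, 28]
Insertion path: 44 -> 41 -> 3 -> 21 -> 28
Result: insert 22 as left child of 28
Final tree (level order): [44, 41, 45, 3, None, None, None, None, 21, 11, 28, None, None, 22]


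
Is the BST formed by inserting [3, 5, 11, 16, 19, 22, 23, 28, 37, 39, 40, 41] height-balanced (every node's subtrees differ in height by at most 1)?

Tree (level-order array): [3, None, 5, None, 11, None, 16, None, 19, None, 22, None, 23, None, 28, None, 37, None, 39, None, 40, None, 41]
Definition: a tree is height-balanced if, at every node, |h(left) - h(right)| <= 1 (empty subtree has height -1).
Bottom-up per-node check:
  node 41: h_left=-1, h_right=-1, diff=0 [OK], height=0
  node 40: h_left=-1, h_right=0, diff=1 [OK], height=1
  node 39: h_left=-1, h_right=1, diff=2 [FAIL (|-1-1|=2 > 1)], height=2
  node 37: h_left=-1, h_right=2, diff=3 [FAIL (|-1-2|=3 > 1)], height=3
  node 28: h_left=-1, h_right=3, diff=4 [FAIL (|-1-3|=4 > 1)], height=4
  node 23: h_left=-1, h_right=4, diff=5 [FAIL (|-1-4|=5 > 1)], height=5
  node 22: h_left=-1, h_right=5, diff=6 [FAIL (|-1-5|=6 > 1)], height=6
  node 19: h_left=-1, h_right=6, diff=7 [FAIL (|-1-6|=7 > 1)], height=7
  node 16: h_left=-1, h_right=7, diff=8 [FAIL (|-1-7|=8 > 1)], height=8
  node 11: h_left=-1, h_right=8, diff=9 [FAIL (|-1-8|=9 > 1)], height=9
  node 5: h_left=-1, h_right=9, diff=10 [FAIL (|-1-9|=10 > 1)], height=10
  node 3: h_left=-1, h_right=10, diff=11 [FAIL (|-1-10|=11 > 1)], height=11
Node 39 violates the condition: |-1 - 1| = 2 > 1.
Result: Not balanced


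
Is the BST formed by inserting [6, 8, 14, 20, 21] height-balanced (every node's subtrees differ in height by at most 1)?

Tree (level-order array): [6, None, 8, None, 14, None, 20, None, 21]
Definition: a tree is height-balanced if, at every node, |h(left) - h(right)| <= 1 (empty subtree has height -1).
Bottom-up per-node check:
  node 21: h_left=-1, h_right=-1, diff=0 [OK], height=0
  node 20: h_left=-1, h_right=0, diff=1 [OK], height=1
  node 14: h_left=-1, h_right=1, diff=2 [FAIL (|-1-1|=2 > 1)], height=2
  node 8: h_left=-1, h_right=2, diff=3 [FAIL (|-1-2|=3 > 1)], height=3
  node 6: h_left=-1, h_right=3, diff=4 [FAIL (|-1-3|=4 > 1)], height=4
Node 14 violates the condition: |-1 - 1| = 2 > 1.
Result: Not balanced
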